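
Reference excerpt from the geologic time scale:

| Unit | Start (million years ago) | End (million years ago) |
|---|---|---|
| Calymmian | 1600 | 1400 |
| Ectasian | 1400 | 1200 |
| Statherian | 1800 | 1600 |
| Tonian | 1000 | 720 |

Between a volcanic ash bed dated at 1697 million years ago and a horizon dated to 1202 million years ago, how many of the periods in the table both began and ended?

1

1697 Ma sits inside the Statherian (1800–1600) and 1202 Ma inside the Ectasian (1400–1200); neither of those is wholly between the two dates.
The listed periods lying completely between them are Calymmian — 1 in all.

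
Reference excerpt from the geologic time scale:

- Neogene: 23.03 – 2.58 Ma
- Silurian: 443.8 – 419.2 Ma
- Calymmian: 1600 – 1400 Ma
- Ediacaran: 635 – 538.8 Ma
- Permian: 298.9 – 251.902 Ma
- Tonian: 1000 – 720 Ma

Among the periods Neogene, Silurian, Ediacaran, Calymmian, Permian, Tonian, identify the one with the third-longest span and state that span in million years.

Ediacaran, 96.2 million years

Start − end for each: Neogene 23.03 − 2.58 = 20.45; Silurian 443.8 − 419.2 = 24.6; Ediacaran 635 − 538.8 = 96.2; Calymmian 1600 − 1400 = 200; Permian 298.9 − 251.902 = 46.998; Tonian 1000 − 720 = 280.
Ranking these from longest: Tonian > Calymmian > Ediacaran > Permian > Silurian > Neogene.
Position 3 in that ranking is Ediacaran, which lasted 96.2 Myr.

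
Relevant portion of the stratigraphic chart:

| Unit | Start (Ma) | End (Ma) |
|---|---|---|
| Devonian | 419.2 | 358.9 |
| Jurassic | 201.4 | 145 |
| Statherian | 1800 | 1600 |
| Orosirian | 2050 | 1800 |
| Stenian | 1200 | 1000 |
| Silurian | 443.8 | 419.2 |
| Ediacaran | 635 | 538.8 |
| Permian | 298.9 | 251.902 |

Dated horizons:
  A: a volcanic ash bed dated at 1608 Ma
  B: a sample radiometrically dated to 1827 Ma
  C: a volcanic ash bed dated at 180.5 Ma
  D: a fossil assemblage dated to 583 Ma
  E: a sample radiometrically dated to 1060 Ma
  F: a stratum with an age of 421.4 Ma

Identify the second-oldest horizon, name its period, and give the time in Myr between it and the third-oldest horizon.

A, in the Statherian; 548 million years to E

Larger Ma means older, so oldest first: B 1827 > A 1608 > E 1060 > D 583 > F 421.4 > C 180.5.
Counting 2 along gives A (1608 Ma); the excerpt puts that inside the Statherian, 1800–1600 Ma.
Next in line is E (1060 Ma), and 1608 − 1060 = 548 Myr.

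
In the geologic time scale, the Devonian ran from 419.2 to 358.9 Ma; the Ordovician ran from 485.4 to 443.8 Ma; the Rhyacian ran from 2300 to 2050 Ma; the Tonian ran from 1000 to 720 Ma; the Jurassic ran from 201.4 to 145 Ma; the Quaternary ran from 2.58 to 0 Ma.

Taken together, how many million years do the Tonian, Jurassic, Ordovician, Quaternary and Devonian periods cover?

Each duration: Tonian = 280; Jurassic = 56.4; Ordovician = 41.6; Quaternary = 2.58; Devonian = 60.3.
Sum: 280 + 56.4 + 41.6 + 2.58 + 60.3 = 440.88 Myr.

440.88 million years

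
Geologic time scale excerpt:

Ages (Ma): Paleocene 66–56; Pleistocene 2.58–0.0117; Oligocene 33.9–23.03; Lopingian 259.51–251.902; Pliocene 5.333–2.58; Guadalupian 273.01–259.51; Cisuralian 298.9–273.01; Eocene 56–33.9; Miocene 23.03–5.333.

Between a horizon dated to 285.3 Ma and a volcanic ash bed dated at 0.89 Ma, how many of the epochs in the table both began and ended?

285.3 Ma sits inside the Cisuralian (298.9–273.01) and 0.89 Ma inside the Pleistocene (2.58–0.0117); neither of those is wholly between the two dates.
The listed epochs lying completely between them are Guadalupian, Lopingian, Paleocene, Eocene, Oligocene, Miocene, Pliocene — 7 in all.

7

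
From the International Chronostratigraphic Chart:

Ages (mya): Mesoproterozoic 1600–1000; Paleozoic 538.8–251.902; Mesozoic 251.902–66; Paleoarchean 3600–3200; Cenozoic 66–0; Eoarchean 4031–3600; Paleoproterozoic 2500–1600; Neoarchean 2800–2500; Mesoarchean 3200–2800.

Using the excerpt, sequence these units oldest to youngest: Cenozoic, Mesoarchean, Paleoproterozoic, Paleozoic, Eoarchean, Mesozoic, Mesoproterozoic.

Sorting by start age (descending Ma, since larger Ma = older): Eoarchean began 4031, Mesoarchean began 3200, Paleoproterozoic began 2500, Mesoproterozoic began 1600, Paleozoic began 538.8, Mesozoic began 251.902, Cenozoic began 66.

Eoarchean → Mesoarchean → Paleoproterozoic → Mesoproterozoic → Paleozoic → Mesozoic → Cenozoic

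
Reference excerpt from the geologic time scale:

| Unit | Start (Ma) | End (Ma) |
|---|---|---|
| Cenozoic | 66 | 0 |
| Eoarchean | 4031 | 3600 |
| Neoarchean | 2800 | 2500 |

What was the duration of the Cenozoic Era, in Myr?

66 − 0 = 66 million years.

66 million years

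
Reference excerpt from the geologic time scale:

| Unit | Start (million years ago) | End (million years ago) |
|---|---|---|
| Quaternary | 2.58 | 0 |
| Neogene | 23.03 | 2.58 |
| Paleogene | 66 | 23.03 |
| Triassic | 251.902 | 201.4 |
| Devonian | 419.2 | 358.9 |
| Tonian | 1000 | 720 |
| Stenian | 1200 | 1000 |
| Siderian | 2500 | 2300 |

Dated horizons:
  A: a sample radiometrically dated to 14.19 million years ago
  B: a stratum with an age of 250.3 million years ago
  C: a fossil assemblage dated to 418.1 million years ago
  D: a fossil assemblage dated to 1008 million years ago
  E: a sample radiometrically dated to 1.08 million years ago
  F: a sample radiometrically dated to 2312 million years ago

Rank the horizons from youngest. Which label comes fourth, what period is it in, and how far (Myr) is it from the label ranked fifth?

C, in the Devonian; 589.9 million years to D

Sorted youngest-first by Ma: E (1.08), A (14.19), B (250.3), C (418.1), D (1008), F (2312).
The fourth youngest is C at 418.1 Ma, which lies in 419.2–358.9 Ma: the Devonian.
The fifth youngest is D at 1008 Ma; separation = |418.1 − 1008| = 589.9 Myr.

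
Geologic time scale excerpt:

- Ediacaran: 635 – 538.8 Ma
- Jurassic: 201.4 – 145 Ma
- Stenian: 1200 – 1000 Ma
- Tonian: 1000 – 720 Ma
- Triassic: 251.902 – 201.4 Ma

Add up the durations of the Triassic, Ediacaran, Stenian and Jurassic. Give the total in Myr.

403.102 million years

Duration is start − end for each: (251.902 − 201.4) + (635 − 538.8) + (1200 − 1000) + (201.4 − 145).
That is 50.502 + 96.2 + 200 + 56.4, which totals 403.102 million years.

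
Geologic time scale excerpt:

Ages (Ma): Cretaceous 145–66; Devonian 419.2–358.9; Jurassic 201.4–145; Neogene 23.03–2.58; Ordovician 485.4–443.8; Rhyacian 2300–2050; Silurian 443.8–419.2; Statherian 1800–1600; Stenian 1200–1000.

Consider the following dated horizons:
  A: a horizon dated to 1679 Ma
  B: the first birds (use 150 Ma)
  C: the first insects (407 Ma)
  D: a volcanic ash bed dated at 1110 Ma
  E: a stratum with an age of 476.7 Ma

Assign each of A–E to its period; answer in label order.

A: 1679 Ma lies in 1800–1600 Ma, so Statherian.
B: 150 Ma lies in 201.4–145 Ma, so Jurassic.
C: 407 Ma lies in 419.2–358.9 Ma, so Devonian.
D: 1110 Ma lies in 1200–1000 Ma, so Stenian.
E: 476.7 Ma lies in 485.4–443.8 Ma, so Ordovician.

A — Statherian; B — Jurassic; C — Devonian; D — Stenian; E — Ordovician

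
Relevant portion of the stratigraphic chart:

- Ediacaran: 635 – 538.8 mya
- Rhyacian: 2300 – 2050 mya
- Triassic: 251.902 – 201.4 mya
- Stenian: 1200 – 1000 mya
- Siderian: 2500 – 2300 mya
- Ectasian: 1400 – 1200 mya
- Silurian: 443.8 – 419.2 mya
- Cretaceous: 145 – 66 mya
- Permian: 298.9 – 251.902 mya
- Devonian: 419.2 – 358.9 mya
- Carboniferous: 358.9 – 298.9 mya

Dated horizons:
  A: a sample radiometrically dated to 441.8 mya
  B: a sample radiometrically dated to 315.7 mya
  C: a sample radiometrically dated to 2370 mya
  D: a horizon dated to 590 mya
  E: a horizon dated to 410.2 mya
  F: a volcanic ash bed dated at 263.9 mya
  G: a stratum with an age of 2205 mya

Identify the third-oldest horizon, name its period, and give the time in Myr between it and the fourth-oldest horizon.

D, in the Ediacaran; 148.2 million years to A

Larger Ma means older, so oldest first: C 2370 > G 2205 > D 590 > A 441.8 > E 410.2 > B 315.7 > F 263.9.
Counting 3 along gives D (590 Ma); the excerpt puts that inside the Ediacaran, 635–538.8 Ma.
Next in line is A (441.8 Ma), and 590 − 441.8 = 148.2 Myr.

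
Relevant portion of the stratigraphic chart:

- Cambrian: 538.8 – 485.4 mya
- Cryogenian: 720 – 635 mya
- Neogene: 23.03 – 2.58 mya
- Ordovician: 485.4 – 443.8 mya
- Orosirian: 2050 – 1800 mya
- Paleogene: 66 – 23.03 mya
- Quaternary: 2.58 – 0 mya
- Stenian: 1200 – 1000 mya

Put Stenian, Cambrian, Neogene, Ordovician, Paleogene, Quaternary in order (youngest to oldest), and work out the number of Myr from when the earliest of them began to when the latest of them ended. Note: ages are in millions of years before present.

From the excerpt: Stenian 1200–1000; Cambrian 538.8–485.4; Neogene 23.03–2.58; Ordovician 485.4–443.8; Paleogene 66–23.03; Quaternary 2.58–0 (Ma).
Larger Ma is earlier, so the oldest is Stenian and the youngest is Quaternary; youngest to oldest: Quaternary, Neogene, Paleogene, Ordovician, Cambrian, Stenian.
Oldest start 1200 minus youngest end 0 gives 1200 Myr overall.

Quaternary → Neogene → Paleogene → Ordovician → Cambrian → Stenian; total span 1200 Myr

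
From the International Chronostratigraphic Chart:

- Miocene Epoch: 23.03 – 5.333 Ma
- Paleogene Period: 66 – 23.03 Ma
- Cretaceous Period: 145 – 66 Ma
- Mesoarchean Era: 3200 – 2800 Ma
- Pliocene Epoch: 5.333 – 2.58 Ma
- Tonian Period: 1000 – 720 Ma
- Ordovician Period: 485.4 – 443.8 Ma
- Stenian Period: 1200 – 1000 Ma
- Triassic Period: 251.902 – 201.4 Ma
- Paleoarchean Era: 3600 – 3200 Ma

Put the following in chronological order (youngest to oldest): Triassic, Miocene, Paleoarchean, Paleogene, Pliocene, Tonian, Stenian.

Pliocene, then Miocene, then Paleogene, then Triassic, then Tonian, then Stenian, then Paleoarchean

Sorting by start age (ascending Ma, since larger Ma = older): Pliocene start 5.333, Miocene start 23.03, Paleogene start 66, Triassic start 251.902, Tonian start 1000, Stenian start 1200, Paleoarchean start 3600.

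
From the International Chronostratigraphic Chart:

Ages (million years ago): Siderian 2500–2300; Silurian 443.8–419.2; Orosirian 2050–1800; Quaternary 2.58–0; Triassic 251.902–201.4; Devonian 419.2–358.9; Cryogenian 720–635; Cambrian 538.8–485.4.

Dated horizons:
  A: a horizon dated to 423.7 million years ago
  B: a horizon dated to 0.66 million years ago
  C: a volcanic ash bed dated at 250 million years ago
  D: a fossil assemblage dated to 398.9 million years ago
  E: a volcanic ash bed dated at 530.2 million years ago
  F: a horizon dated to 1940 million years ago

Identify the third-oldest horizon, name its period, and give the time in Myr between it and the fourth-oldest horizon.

Larger Ma means older, so oldest first: F 1940 > E 530.2 > A 423.7 > D 398.9 > C 250 > B 0.66.
Counting 3 along gives A (423.7 Ma); the excerpt puts that inside the Silurian, 443.8–419.2 Ma.
Next in line is D (398.9 Ma), and 423.7 − 398.9 = 24.8 Myr.

A, in the Silurian; 24.8 million years to D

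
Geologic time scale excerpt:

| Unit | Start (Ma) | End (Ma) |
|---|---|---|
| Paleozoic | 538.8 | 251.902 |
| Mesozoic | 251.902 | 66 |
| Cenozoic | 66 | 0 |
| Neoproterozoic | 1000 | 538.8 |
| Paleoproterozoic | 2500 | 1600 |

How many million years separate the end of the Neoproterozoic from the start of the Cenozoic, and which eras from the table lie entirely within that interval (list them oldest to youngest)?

472.8 million years; Paleozoic, Mesozoic

End of Neoproterozoic = 538.8 Ma; start of Cenozoic = 66 Ma.
Gap = 538.8 − 66 = 472.8 Myr.
Eras wholly inside 538.8–66 Ma: Paleozoic (538.8–251.902), Mesozoic (251.902–66).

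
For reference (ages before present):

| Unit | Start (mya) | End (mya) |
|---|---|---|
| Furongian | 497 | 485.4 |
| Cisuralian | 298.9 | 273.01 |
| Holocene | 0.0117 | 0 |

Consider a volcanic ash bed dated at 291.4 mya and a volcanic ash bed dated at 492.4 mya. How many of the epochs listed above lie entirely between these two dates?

0

The older date is 492.4 Ma and the younger is 291.4 Ma.
No epoch both begins after 492.4 Ma and ends before 291.4 Ma, so the count is 0.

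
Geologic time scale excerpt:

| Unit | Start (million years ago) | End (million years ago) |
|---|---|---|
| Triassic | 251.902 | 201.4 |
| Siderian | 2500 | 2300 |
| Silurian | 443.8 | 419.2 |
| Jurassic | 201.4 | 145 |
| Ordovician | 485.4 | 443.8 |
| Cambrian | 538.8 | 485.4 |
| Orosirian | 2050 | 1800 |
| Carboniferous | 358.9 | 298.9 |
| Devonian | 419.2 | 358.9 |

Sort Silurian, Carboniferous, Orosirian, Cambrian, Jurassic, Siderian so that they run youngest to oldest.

The oldest of these is Siderian (starts 2500 Ma) and the youngest is Jurassic (ends 145 Ma).
In between, by decreasing start age: Orosirian (2050), Cambrian (538.8), Silurian (443.8), Carboniferous (358.9).
Listing youngest first means reversing that sequence.

Jurassic → Carboniferous → Silurian → Cambrian → Orosirian → Siderian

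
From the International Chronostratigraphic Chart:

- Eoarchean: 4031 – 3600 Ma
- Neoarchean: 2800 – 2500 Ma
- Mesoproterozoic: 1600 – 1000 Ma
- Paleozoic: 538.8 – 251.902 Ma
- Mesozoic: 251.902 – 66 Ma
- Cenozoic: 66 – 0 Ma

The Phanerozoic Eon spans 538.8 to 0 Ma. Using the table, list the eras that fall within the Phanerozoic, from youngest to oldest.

Cenozoic, Mesozoic, Paleozoic

Eras with both bounds inside 538.8–0 Ma: Cenozoic (66–0), Mesozoic (251.902–66), Paleozoic (538.8–251.902).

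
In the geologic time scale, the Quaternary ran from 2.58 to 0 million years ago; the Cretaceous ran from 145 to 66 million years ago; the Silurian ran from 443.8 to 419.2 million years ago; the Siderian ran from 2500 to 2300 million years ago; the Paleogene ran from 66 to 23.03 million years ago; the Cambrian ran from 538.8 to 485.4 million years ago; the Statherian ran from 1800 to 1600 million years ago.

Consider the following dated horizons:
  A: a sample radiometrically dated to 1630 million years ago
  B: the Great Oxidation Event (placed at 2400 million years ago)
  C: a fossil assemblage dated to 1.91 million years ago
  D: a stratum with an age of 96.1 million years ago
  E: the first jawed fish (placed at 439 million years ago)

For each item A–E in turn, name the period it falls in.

A — Statherian; B — Siderian; C — Quaternary; D — Cretaceous; E — Silurian

Match each age against the start–end ranges in the excerpt: A = 1630 Ma → Statherian (1800–1600); B = 2400 Ma → Siderian (2500–2300); C = 1.91 Ma → Quaternary (2.58–0); D = 96.1 Ma → Cretaceous (145–66); E = 439 Ma → Silurian (443.8–419.2).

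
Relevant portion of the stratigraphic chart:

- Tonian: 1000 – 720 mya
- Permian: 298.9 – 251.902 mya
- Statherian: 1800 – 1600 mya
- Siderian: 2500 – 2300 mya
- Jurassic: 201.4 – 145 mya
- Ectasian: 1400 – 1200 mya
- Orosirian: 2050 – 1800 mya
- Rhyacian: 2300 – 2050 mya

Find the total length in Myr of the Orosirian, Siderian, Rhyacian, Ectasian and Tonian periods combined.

Each duration: Orosirian = 250; Siderian = 200; Rhyacian = 250; Ectasian = 200; Tonian = 280.
Sum: 250 + 200 + 250 + 200 + 280 = 1180 Myr.

1180 million years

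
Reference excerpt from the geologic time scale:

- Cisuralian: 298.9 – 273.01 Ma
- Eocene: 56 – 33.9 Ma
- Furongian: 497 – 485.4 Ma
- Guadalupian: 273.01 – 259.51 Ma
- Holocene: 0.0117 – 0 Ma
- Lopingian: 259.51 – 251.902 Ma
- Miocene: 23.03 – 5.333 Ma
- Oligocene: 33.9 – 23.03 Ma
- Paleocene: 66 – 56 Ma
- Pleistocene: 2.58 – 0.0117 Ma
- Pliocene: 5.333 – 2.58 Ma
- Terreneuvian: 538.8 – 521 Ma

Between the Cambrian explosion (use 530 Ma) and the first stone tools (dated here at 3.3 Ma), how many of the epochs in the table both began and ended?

8

530 Ma sits inside the Terreneuvian (538.8–521) and 3.3 Ma inside the Pliocene (5.333–2.58); neither of those is wholly between the two dates.
The listed epochs lying completely between them are Furongian, Cisuralian, Guadalupian, Lopingian, Paleocene, Eocene, Oligocene, Miocene — 8 in all.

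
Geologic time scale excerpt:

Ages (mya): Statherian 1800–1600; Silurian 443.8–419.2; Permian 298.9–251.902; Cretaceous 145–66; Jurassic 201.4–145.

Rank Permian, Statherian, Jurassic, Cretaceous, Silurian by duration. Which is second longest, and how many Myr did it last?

Start − end for each: Permian 298.9 − 251.902 = 46.998; Statherian 1800 − 1600 = 200; Jurassic 201.4 − 145 = 56.4; Cretaceous 145 − 66 = 79; Silurian 443.8 − 419.2 = 24.6.
Ranking these from longest: Statherian > Cretaceous > Jurassic > Permian > Silurian.
Position 2 in that ranking is Cretaceous, which lasted 79 Myr.

Cretaceous, 79 million years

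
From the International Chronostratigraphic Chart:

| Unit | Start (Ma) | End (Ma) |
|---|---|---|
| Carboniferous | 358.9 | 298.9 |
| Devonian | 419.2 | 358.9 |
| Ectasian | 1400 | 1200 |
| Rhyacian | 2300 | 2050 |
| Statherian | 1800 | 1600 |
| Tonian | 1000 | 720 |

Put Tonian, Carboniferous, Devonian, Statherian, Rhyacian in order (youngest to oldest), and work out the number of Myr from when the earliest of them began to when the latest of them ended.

Start ages (Ma): Rhyacian 2300, Statherian 1800, Tonian 1000, Devonian 419.2, Carboniferous 358.9.
Ordered youngest to oldest: Carboniferous, Devonian, Tonian, Statherian, Rhyacian.
Span = 2300 − 298.9 = 2001.1 Myr.

Carboniferous → Devonian → Tonian → Statherian → Rhyacian; total span 2001.1 Myr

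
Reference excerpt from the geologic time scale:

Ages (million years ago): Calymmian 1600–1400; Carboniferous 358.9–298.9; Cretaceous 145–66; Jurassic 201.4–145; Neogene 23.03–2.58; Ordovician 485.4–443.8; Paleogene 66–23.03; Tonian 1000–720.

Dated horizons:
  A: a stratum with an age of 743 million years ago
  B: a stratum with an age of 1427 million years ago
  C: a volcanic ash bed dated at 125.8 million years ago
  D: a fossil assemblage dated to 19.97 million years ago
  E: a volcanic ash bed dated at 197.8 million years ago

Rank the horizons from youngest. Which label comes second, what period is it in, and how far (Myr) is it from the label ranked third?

C, in the Cretaceous; 72 million years to E

Sorted youngest-first by Ma: D (19.97), C (125.8), E (197.8), A (743), B (1427).
The second youngest is C at 125.8 Ma, which lies in 145–66 Ma: the Cretaceous.
The third youngest is E at 197.8 Ma; separation = |125.8 − 197.8| = 72 Myr.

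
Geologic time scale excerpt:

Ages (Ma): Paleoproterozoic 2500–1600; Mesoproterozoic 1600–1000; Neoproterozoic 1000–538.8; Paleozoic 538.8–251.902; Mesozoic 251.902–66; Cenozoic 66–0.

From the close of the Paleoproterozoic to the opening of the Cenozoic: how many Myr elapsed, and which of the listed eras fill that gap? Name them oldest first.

The Paleoproterozoic closes at 1600 Ma and the Cenozoic opens at 66 Ma, so the interval is 1600 − 66 = 1534 Myr.
An era fits inside if it starts at or after 1600 Ma and ends at or before 66 Ma; oldest first that gives Mesoproterozoic, Neoproterozoic, Paleozoic, Mesozoic.

1534 million years; Mesoproterozoic, Neoproterozoic, Paleozoic, Mesozoic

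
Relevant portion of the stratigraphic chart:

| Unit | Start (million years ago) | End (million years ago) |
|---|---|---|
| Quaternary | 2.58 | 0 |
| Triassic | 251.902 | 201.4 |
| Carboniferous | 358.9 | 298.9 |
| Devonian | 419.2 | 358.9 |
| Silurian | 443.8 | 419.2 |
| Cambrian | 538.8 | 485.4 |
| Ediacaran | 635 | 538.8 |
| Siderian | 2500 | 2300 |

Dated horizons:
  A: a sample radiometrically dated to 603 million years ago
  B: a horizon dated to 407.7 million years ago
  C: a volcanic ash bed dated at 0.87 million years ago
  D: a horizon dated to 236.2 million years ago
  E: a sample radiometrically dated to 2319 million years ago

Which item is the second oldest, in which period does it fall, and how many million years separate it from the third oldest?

A, in the Ediacaran; 195.3 million years to B

Sorted oldest-first by Ma: E (2319), A (603), B (407.7), D (236.2), C (0.87).
The second oldest is A at 603 Ma, which lies in 635–538.8 Ma: the Ediacaran.
The third oldest is B at 407.7 Ma; separation = |603 − 407.7| = 195.3 Myr.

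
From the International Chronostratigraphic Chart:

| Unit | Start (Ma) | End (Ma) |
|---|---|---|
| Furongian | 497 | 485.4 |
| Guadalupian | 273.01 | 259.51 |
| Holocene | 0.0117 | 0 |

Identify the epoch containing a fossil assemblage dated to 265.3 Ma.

265.3 Ma lies between 273.01 and 259.51 Ma, so it falls in the Guadalupian.

Guadalupian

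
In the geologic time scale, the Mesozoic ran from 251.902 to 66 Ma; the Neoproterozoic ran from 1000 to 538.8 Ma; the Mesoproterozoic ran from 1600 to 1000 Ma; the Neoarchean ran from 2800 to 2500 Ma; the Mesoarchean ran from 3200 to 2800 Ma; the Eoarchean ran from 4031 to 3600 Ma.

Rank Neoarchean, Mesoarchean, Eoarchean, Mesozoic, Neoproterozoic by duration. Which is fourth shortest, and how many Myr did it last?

Eoarchean, 431 million years

Start − end for each: Neoarchean 2800 − 2500 = 300; Mesoarchean 3200 − 2800 = 400; Eoarchean 4031 − 3600 = 431; Mesozoic 251.902 − 66 = 185.902; Neoproterozoic 1000 − 538.8 = 461.2.
Ranking these from shortest: Mesozoic < Neoarchean < Mesoarchean < Eoarchean < Neoproterozoic.
Position 4 in that ranking is Eoarchean, which lasted 431 Myr.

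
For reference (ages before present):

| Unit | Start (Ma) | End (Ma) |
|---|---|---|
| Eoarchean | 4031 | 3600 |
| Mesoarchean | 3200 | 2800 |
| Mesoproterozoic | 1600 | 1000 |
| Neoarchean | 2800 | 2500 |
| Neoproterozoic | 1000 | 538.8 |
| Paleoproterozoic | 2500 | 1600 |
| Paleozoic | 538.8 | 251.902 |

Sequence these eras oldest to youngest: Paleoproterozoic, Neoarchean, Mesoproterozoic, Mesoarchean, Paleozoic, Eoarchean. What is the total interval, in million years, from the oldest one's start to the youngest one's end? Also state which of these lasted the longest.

Start ages (Ma): Eoarchean 4031, Mesoarchean 3200, Neoarchean 2800, Paleoproterozoic 2500, Mesoproterozoic 1600, Paleozoic 538.8.
Ordered oldest to youngest: Eoarchean, Mesoarchean, Neoarchean, Paleoproterozoic, Mesoproterozoic, Paleozoic.
Span = 4031 − 251.902 = 3779.098 Myr.
Durations: Mesoproterozoic 600, Paleozoic 286.898, Paleoproterozoic 900, Eoarchean 431, Mesoarchean 400, Neoarchean 300 → longest is Paleoproterozoic (900 Myr).

Eoarchean, Mesoarchean, Neoarchean, Paleoproterozoic, Mesoproterozoic, Paleozoic; total span 3779.098 Myr; longest is Paleoproterozoic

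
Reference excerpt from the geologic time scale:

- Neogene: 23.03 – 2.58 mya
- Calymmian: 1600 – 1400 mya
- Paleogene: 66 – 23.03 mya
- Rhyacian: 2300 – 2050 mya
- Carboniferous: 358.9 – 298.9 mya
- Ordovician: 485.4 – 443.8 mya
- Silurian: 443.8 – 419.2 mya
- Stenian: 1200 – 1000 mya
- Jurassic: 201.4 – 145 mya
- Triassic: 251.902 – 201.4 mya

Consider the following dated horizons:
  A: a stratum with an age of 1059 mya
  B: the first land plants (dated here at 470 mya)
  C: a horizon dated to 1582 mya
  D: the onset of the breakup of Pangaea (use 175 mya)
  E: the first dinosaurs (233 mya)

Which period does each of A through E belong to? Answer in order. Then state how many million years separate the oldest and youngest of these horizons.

A: 1059 Ma lies in 1200–1000 Ma, so Stenian.
B: 470 Ma lies in 485.4–443.8 Ma, so Ordovician.
C: 1582 Ma lies in 1600–1400 Ma, so Calymmian.
D: 175 Ma lies in 201.4–145 Ma, so Jurassic.
E: 233 Ma lies in 251.902–201.4 Ma, so Triassic.
Oldest = 1582 Ma, youngest = 175 Ma → span 1407 Myr.

A — Stenian; B — Ordovician; C — Calymmian; D — Jurassic; E — Triassic; span 1407 million years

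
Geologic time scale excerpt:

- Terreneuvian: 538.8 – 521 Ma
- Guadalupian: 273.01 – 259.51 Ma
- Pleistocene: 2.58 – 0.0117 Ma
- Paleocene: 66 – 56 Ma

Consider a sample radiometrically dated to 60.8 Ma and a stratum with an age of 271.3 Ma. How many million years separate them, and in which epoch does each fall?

210.5 million years apart; the first in the Paleocene, the second in the Guadalupian

Elapsed time: 271.3 − 60.8 = 210.5 Myr.
60.8 Ma lies within 66–56 Ma: Paleocene.
271.3 Ma lies within 273.01–259.51 Ma: Guadalupian.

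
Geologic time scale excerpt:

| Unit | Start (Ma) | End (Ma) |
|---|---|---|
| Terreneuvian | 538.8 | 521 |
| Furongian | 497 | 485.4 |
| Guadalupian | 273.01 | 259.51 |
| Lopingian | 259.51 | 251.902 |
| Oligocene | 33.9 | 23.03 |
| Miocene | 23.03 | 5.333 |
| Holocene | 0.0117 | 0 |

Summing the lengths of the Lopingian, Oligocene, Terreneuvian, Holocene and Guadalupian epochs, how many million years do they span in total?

Each duration: Lopingian = 7.608; Oligocene = 10.87; Terreneuvian = 17.8; Holocene = 0.0117; Guadalupian = 13.5.
Sum: 7.608 + 10.87 + 17.8 + 0.0117 + 13.5 = 49.7897 Myr.

49.7897 million years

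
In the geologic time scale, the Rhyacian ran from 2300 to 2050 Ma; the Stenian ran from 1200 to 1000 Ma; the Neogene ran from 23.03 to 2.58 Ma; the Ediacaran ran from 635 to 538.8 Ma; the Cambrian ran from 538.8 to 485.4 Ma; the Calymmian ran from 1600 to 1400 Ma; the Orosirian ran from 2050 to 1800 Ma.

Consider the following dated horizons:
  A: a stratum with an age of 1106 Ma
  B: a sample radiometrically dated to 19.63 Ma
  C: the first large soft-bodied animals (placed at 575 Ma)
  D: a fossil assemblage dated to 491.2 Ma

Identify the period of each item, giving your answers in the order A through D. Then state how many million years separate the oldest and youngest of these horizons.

A: 1106 Ma lies in 1200–1000 Ma, so Stenian.
B: 19.63 Ma lies in 23.03–2.58 Ma, so Neogene.
C: 575 Ma lies in 635–538.8 Ma, so Ediacaran.
D: 491.2 Ma lies in 538.8–485.4 Ma, so Cambrian.
Oldest = 1106 Ma, youngest = 19.63 Ma → span 1086.37 Myr.

A — Stenian; B — Neogene; C — Ediacaran; D — Cambrian; span 1086.37 million years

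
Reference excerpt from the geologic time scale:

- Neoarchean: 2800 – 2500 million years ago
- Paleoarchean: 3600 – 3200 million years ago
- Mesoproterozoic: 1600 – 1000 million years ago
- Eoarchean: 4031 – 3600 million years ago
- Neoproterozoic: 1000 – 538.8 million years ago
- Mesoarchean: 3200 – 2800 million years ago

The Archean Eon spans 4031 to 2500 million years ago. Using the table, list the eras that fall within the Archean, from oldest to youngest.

Eras with both bounds inside 4031–2500 Ma: Eoarchean (4031–3600), Paleoarchean (3600–3200), Mesoarchean (3200–2800), Neoarchean (2800–2500).

Eoarchean, Paleoarchean, Mesoarchean, Neoarchean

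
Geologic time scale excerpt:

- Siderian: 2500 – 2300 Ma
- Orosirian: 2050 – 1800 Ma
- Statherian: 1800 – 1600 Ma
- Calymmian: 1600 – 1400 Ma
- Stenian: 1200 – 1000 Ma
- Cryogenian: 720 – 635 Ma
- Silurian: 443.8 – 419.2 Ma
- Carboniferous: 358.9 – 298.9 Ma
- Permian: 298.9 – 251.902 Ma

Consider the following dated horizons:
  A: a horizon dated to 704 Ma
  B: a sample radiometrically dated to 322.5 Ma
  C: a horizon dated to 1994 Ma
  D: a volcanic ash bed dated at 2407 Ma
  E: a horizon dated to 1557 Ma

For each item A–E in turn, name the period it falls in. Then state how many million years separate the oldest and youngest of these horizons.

Match each age against the start–end ranges in the excerpt: A = 704 Ma → Cryogenian (720–635); B = 322.5 Ma → Carboniferous (358.9–298.9); C = 1994 Ma → Orosirian (2050–1800); D = 2407 Ma → Siderian (2500–2300); E = 1557 Ma → Calymmian (1600–1400).
The largest age is 2407 Ma and the smallest is 322.5 Ma; their difference is 2084.5 Myr.

A — Cryogenian; B — Carboniferous; C — Orosirian; D — Siderian; E — Calymmian; span 2084.5 million years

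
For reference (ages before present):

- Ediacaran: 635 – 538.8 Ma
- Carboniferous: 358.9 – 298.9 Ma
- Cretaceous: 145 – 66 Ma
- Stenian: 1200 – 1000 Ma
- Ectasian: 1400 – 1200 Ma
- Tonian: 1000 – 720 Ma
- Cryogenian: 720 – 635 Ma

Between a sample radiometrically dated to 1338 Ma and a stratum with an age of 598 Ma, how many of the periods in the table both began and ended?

3

The older date is 1338 Ma and the younger is 598 Ma.
Periods with start < 1338 and end > 598 Ma: Stenian (1200–1000), Tonian (1000–720), Cryogenian (720–635).
That is 3 complete periods.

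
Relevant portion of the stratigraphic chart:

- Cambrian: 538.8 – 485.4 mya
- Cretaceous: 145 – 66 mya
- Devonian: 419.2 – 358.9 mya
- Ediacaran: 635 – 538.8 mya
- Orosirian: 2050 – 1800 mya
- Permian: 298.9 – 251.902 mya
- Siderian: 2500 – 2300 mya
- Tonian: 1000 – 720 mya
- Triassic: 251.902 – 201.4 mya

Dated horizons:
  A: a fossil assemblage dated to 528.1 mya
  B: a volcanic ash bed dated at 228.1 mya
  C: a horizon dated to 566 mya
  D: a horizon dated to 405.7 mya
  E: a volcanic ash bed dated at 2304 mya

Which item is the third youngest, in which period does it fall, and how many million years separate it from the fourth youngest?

A, in the Cambrian; 37.9 million years to C

Sorted youngest-first by Ma: B (228.1), D (405.7), A (528.1), C (566), E (2304).
The third youngest is A at 528.1 Ma, which lies in 538.8–485.4 Ma: the Cambrian.
The fourth youngest is C at 566 Ma; separation = |528.1 − 566| = 37.9 Myr.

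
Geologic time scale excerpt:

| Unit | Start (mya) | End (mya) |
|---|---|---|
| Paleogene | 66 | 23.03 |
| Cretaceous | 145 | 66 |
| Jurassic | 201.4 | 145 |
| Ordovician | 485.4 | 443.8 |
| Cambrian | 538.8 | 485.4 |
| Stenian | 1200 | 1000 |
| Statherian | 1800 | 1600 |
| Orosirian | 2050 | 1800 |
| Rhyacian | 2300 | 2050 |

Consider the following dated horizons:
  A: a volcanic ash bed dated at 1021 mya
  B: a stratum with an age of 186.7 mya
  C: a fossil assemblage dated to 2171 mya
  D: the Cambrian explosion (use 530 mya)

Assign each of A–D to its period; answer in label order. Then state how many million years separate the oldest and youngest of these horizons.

A: 1021 Ma lies in 1200–1000 Ma, so Stenian.
B: 186.7 Ma lies in 201.4–145 Ma, so Jurassic.
C: 2171 Ma lies in 2300–2050 Ma, so Rhyacian.
D: 530 Ma lies in 538.8–485.4 Ma, so Cambrian.
Oldest = 2171 Ma, youngest = 186.7 Ma → span 1984.3 Myr.

A — Stenian; B — Jurassic; C — Rhyacian; D — Cambrian; span 1984.3 million years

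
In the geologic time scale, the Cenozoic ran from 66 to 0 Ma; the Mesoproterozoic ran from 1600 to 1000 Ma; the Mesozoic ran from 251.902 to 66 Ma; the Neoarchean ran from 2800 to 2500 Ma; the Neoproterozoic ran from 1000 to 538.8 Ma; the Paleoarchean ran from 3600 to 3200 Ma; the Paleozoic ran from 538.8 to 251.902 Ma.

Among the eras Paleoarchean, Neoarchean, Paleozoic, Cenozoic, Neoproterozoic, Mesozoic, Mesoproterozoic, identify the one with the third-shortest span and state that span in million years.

Durations: Paleoarchean 400; Neoarchean 300; Paleozoic 286.898; Cenozoic 66; Neoproterozoic 461.2; Mesozoic 185.902; Mesoproterozoic 600 Myr.
Sorted shortest-first: Cenozoic (66), Mesozoic (185.902), Paleozoic (286.898), Neoarchean (300), Paleoarchean (400), Neoproterozoic (461.2), Mesoproterozoic (600).
The third shortest is Paleozoic at 286.898 Myr.

Paleozoic, 286.898 million years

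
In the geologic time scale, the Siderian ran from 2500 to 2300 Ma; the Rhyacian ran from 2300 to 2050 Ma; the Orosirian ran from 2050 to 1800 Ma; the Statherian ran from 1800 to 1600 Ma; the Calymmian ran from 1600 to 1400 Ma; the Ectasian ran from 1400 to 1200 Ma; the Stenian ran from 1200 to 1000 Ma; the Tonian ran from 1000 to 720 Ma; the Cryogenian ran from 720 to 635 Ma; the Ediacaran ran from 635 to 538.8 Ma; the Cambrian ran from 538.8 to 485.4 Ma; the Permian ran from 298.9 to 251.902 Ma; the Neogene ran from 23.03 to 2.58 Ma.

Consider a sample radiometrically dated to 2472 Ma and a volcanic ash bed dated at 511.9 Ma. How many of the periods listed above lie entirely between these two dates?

The older date is 2472 Ma and the younger is 511.9 Ma.
Periods with start < 2472 and end > 511.9 Ma: Rhyacian (2300–2050), Orosirian (2050–1800), Statherian (1800–1600), Calymmian (1600–1400), Ectasian (1400–1200), Stenian (1200–1000), Tonian (1000–720), Cryogenian (720–635), Ediacaran (635–538.8).
That is 9 complete periods.

9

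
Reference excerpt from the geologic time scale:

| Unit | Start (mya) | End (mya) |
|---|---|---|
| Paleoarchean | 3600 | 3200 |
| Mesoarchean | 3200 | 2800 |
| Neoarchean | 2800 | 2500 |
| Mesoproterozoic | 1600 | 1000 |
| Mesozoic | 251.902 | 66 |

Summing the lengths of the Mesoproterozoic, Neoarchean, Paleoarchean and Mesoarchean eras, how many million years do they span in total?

Duration is start − end for each: (1600 − 1000) + (2800 − 2500) + (3600 − 3200) + (3200 − 2800).
That is 600 + 300 + 400 + 400, which totals 1700 million years.

1700 million years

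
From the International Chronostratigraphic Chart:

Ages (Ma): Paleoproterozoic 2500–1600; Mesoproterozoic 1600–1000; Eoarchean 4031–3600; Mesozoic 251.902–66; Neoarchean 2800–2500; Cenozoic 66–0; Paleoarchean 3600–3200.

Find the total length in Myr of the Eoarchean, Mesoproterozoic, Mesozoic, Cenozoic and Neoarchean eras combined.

Duration is start − end for each: (4031 − 3600) + (1600 − 1000) + (251.902 − 66) + (66 − 0) + (2800 − 2500).
That is 431 + 600 + 185.902 + 66 + 300, which totals 1582.902 million years.

1582.902 million years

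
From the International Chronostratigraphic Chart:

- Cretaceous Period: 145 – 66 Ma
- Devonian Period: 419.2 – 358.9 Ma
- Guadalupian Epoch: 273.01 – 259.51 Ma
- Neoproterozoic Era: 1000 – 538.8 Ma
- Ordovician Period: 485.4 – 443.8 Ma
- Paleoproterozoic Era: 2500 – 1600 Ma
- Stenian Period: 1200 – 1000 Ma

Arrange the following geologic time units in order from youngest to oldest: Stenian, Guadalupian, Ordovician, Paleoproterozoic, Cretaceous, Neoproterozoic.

Cretaceous → Guadalupian → Ordovician → Neoproterozoic → Stenian → Paleoproterozoic

Sorting by start age (ascending Ma, since larger Ma = older): Cretaceous start 145, Guadalupian start 273.01, Ordovician start 485.4, Neoproterozoic start 1000, Stenian start 1200, Paleoproterozoic start 2500.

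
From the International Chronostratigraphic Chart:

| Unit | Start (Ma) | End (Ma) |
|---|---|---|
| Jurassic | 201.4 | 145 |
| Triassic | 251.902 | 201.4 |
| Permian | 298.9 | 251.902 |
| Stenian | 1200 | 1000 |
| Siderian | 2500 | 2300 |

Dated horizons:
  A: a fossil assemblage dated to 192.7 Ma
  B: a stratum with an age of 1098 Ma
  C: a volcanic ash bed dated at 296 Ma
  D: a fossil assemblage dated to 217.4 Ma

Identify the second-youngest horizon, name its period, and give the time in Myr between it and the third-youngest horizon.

D, in the Triassic; 78.6 million years to C

Smaller Ma means younger, so youngest first: A 192.7 < D 217.4 < C 296 < B 1098.
Counting 2 along gives D (217.4 Ma); the excerpt puts that inside the Triassic, 251.902–201.4 Ma.
Next in line is C (296 Ma), and 296 − 217.4 = 78.6 Myr.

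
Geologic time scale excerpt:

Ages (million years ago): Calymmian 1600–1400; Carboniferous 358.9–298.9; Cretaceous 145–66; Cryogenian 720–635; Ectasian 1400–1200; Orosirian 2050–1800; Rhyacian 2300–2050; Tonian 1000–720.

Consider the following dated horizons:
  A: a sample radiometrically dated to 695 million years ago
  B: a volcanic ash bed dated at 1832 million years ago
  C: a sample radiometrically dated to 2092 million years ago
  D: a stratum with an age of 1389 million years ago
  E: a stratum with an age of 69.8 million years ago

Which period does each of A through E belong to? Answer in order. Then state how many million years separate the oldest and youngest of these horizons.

A: 695 Ma lies in 720–635 Ma, so Cryogenian.
B: 1832 Ma lies in 2050–1800 Ma, so Orosirian.
C: 2092 Ma lies in 2300–2050 Ma, so Rhyacian.
D: 1389 Ma lies in 1400–1200 Ma, so Ectasian.
E: 69.8 Ma lies in 145–66 Ma, so Cretaceous.
Oldest = 2092 Ma, youngest = 69.8 Ma → span 2022.2 Myr.

A — Cryogenian; B — Orosirian; C — Rhyacian; D — Ectasian; E — Cretaceous; span 2022.2 million years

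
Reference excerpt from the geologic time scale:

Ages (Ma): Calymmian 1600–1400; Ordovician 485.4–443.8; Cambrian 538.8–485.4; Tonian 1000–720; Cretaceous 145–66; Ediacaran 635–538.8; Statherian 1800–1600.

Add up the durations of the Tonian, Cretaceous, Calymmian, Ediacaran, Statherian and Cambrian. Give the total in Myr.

908.6 million years

Duration is start − end for each: (1000 − 720) + (145 − 66) + (1600 − 1400) + (635 − 538.8) + (1800 − 1600) + (538.8 − 485.4).
That is 280 + 79 + 200 + 96.2 + 200 + 53.4, which totals 908.6 million years.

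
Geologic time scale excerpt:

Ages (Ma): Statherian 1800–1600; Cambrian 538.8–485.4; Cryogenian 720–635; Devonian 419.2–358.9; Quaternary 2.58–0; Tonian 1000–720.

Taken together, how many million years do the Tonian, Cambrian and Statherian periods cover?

533.4 million years

Duration is start − end for each: (1000 − 720) + (538.8 − 485.4) + (1800 − 1600).
That is 280 + 53.4 + 200, which totals 533.4 million years.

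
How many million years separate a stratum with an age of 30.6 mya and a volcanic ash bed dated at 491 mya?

460.4 million years

491 − 30.6 = 460.4 million years.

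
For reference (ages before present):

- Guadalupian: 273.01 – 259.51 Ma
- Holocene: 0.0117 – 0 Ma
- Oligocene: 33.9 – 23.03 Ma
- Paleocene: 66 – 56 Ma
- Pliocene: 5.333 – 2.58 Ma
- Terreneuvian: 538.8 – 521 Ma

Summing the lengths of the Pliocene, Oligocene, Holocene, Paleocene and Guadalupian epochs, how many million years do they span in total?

37.1347 million years

Each duration: Pliocene = 2.753; Oligocene = 10.87; Holocene = 0.0117; Paleocene = 10; Guadalupian = 13.5.
Sum: 2.753 + 10.87 + 0.0117 + 10 + 13.5 = 37.1347 Myr.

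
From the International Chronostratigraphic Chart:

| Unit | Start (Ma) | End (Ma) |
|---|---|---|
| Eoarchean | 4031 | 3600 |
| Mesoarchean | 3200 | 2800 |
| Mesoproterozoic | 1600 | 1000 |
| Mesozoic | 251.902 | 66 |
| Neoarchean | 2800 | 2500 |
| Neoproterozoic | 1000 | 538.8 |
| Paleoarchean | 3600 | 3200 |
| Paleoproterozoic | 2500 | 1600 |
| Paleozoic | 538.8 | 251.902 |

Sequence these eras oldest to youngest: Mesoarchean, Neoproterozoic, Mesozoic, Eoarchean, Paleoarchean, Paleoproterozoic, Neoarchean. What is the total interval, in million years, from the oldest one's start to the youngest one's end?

Eoarchean → Paleoarchean → Mesoarchean → Neoarchean → Paleoproterozoic → Neoproterozoic → Mesozoic; total span 3965 Myr

Start ages (Ma): Eoarchean 4031, Paleoarchean 3600, Mesoarchean 3200, Neoarchean 2800, Paleoproterozoic 2500, Neoproterozoic 1000, Mesozoic 251.902.
Ordered oldest to youngest: Eoarchean, Paleoarchean, Mesoarchean, Neoarchean, Paleoproterozoic, Neoproterozoic, Mesozoic.
Span = 4031 − 66 = 3965 Myr.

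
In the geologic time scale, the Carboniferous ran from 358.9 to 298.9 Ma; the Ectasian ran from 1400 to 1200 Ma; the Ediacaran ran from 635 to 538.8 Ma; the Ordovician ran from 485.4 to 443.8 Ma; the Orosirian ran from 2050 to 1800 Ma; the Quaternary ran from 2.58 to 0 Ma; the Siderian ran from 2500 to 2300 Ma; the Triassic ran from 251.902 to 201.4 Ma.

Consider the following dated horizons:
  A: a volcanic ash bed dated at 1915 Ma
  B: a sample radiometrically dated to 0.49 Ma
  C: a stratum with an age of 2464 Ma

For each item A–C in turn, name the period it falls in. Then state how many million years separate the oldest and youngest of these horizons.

Match each age against the start–end ranges in the excerpt: A = 1915 Ma → Orosirian (2050–1800); B = 0.49 Ma → Quaternary (2.58–0); C = 2464 Ma → Siderian (2500–2300).
The largest age is 2464 Ma and the smallest is 0.49 Ma; their difference is 2463.51 Myr.

A — Orosirian; B — Quaternary; C — Siderian; span 2463.51 million years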